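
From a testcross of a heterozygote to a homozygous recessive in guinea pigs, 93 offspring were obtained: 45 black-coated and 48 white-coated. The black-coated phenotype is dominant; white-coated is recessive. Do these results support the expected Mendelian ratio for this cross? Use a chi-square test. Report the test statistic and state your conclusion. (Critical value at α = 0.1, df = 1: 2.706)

A testcross of a heterozygote (Aa × aa) gives a 1:1 phenotypic ratio.
Expected counts for N = 93 under a 1:1 ratio (total parts = 2):
  black-coated: 93 × 1/2 = 46.5
  white-coated: 93 × 1/2 = 46.5
χ² = Σ (O − E)² / E
  black-coated: (45 − 46.5)² / 46.5 = 0.0484
  white-coated: (48 − 46.5)² / 46.5 = 0.0484
χ² = 0.0484 + 0.0484 = 0.0968 ≈ 0.097
Degrees of freedom = 2 − 1 = 1; critical value at α = 0.1 is 2.706.
Since 0.097 < 2.706, we fail to reject the null hypothesis — the data are consistent with the 1:1 ratio.

0.097; consistent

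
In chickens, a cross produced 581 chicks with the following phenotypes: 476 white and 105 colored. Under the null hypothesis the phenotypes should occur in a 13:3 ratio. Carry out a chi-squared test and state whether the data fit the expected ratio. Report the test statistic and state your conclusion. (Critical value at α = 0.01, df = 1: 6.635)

0.175; consistent

The 13:3 ratio has 16 parts, so with N = 581 the expected counts are:
  white: 581 × 13/16 = 472.0625
  colored: 581 × 3/16 = 108.9375
χ² = Σ (O − E)² / E
  white: (476 − 472.0625)² / 472.0625 = 0.0328
  colored: (105 − 108.9375)² / 108.9375 = 0.1423
χ² = 0.0328 + 0.1423 = 0.1751 ≈ 0.175
Degrees of freedom = 2 − 1 = 1; critical value at α = 0.01 is 6.635.
Since 0.175 < 6.635, we fail to reject the null hypothesis — the data are consistent with the 13:3 ratio.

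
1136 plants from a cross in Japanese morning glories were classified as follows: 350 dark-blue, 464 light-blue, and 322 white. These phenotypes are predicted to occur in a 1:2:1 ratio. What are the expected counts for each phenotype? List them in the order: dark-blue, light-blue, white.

284, 568, 284

Under the 1:2:1 hypothesis (Σ ratio = 4, N = 1136):
  dark-blue: 1136 × 1/4 = 284
  light-blue: 1136 × 2/4 = 568
  white: 1136 × 1/4 = 284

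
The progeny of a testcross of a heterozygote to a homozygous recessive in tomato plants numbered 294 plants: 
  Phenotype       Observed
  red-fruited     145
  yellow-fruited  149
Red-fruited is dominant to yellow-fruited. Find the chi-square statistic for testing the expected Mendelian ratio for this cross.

0.054

A testcross of a heterozygote (Aa × aa) gives a 1:1 phenotypic ratio.
Total ratio parts = 2. Expected numbers out of 294:
  red-fruited: 294 × 1/2 = 147
  yellow-fruited: 294 × 1/2 = 147
χ² = Σ (O − E)² / E
  red-fruited: (145 − 147)² / 147 = 0.0272
  yellow-fruited: (149 − 147)² / 147 = 0.0272
χ² = 0.0272 + 0.0272 = 0.0544 ≈ 0.054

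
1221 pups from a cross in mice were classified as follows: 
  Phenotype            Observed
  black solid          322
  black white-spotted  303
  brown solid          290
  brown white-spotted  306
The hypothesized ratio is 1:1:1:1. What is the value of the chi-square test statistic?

Total ratio parts = 4. Expected numbers out of 1221:
  black solid: 1221 × 1/4 = 305.25
  black white-spotted: 1221 × 1/4 = 305.25
  brown solid: 1221 × 1/4 = 305.25
  brown white-spotted: 1221 × 1/4 = 305.25
χ² = Σ (O − E)² / E
  black solid: (322 − 305.25)² / 305.25 = 0.9191
  black white-spotted: (303 − 305.25)² / 305.25 = 0.0166
  brown solid: (290 − 305.25)² / 305.25 = 0.7619
  brown white-spotted: (306 − 305.25)² / 305.25 = 0.0018
χ² = 0.9191 + 0.0166 + 0.7619 + 0.0018 = 1.6994 ≈ 1.699

1.699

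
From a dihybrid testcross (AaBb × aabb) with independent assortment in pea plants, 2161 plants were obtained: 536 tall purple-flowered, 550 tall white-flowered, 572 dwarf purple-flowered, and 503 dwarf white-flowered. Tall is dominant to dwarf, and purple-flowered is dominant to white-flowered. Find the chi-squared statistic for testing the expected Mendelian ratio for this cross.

A dihybrid testcross with independent assortment gives a 1:1:1:1 ratio.
Expected counts for N = 2161 under a 1:1:1:1 ratio (total parts = 4):
  tall purple-flowered: 2161 × 1/4 = 540.25
  tall white-flowered: 2161 × 1/4 = 540.25
  dwarf purple-flowered: 2161 × 1/4 = 540.25
  dwarf white-flowered: 2161 × 1/4 = 540.25
χ² = Σ (O − E)² / E
  tall purple-flowered: (536 − 540.25)² / 540.25 = 0.0334
  tall white-flowered: (550 − 540.25)² / 540.25 = 0.1760
  dwarf purple-flowered: (572 − 540.25)² / 540.25 = 1.8659
  dwarf white-flowered: (503 − 540.25)² / 540.25 = 2.5684
χ² = 0.0334 + 0.1760 + 1.8659 + 2.5684 = 4.6437 ≈ 4.644

4.644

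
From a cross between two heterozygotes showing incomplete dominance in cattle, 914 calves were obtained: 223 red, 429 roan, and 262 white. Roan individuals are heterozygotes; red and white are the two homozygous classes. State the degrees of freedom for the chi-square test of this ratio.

With incomplete dominance, a heterozygote × heterozygote cross gives a 1:2:1 phenotypic ratio.
A goodness-of-fit test with 3 phenotype classes has df = 3 − 1 = 2.

2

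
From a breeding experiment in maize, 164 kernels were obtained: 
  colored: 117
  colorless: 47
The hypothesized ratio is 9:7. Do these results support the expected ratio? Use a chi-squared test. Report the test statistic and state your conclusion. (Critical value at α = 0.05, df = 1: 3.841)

Expected counts for N = 164 under a 9:7 ratio (total parts = 16):
  colored: 164 × 9/16 = 92.25
  colorless: 164 × 7/16 = 71.75
χ² = Σ (O − E)² / E
  colored: (117 − 92.25)² / 92.25 = 6.6402
  colorless: (47 − 71.75)² / 71.75 = 8.5375
χ² = 6.6402 + 8.5375 = 15.1777 ≈ 15.178
Degrees of freedom = 2 − 1 = 1; critical value at α = 0.05 is 3.841.
Since 15.178 > 3.841, we reject the null hypothesis — the data do not fit the 9:7 ratio.

15.178; not consistent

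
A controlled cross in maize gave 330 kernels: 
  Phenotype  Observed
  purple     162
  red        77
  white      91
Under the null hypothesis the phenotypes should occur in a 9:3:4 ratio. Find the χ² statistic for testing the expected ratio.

The 9:3:4 ratio has 16 parts, so with N = 330 the expected counts are:
  purple: 330 × 9/16 = 185.625
  red: 330 × 3/16 = 61.875
  white: 330 × 4/16 = 82.5
χ² = Σ (O − E)² / E
  purple: (162 − 185.625)² / 185.625 = 3.0068
  red: (77 − 61.875)² / 61.875 = 3.6972
  white: (91 − 82.5)² / 82.5 = 0.8758
χ² = 3.0068 + 3.6972 + 0.8758 = 7.5798 ≈ 7.580

7.580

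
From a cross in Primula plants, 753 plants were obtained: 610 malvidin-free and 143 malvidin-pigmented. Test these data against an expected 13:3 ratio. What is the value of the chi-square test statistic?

Total ratio parts = 16. Expected numbers out of 753:
  malvidin-free: 753 × 13/16 = 611.8125
  malvidin-pigmented: 753 × 3/16 = 141.1875
χ² = Σ (O − E)² / E
  malvidin-free: (610 − 611.8125)² / 611.8125 = 0.0054
  malvidin-pigmented: (143 − 141.1875)² / 141.1875 = 0.0233
χ² = 0.0054 + 0.0233 = 0.0287 ≈ 0.029

0.029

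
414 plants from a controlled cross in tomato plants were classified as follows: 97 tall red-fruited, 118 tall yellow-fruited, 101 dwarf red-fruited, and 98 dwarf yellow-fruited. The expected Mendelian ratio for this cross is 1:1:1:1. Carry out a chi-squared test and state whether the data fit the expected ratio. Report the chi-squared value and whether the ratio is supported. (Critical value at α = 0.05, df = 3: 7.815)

2.792; consistent

Expected counts for N = 414 under a 1:1:1:1 ratio (total parts = 4):
  tall red-fruited: 414 × 1/4 = 103.5
  tall yellow-fruited: 414 × 1/4 = 103.5
  dwarf red-fruited: 414 × 1/4 = 103.5
  dwarf yellow-fruited: 414 × 1/4 = 103.5
χ² = Σ (O − E)² / E
  tall red-fruited: (97 − 103.5)² / 103.5 = 0.4082
  tall yellow-fruited: (118 − 103.5)² / 103.5 = 2.0314
  dwarf red-fruited: (101 − 103.5)² / 103.5 = 0.0604
  dwarf yellow-fruited: (98 − 103.5)² / 103.5 = 0.2923
χ² = 0.4082 + 2.0314 + 0.0604 + 0.2923 = 2.7923 ≈ 2.792
Degrees of freedom = 4 − 1 = 3; critical value at α = 0.05 is 7.815.
Since 2.792 < 7.815, we fail to reject the null hypothesis — the data are consistent with the 1:1:1:1 ratio.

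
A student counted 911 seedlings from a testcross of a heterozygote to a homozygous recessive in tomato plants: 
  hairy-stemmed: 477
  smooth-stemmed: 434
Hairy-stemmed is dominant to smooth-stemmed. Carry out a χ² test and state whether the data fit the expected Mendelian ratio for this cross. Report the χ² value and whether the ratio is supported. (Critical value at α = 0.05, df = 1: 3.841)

2.030; consistent

A testcross of a heterozygote (Aa × aa) gives a 1:1 phenotypic ratio.
Total ratio parts = 2. Expected numbers out of 911:
  hairy-stemmed: 911 × 1/2 = 455.5
  smooth-stemmed: 911 × 1/2 = 455.5
χ² = Σ (O − E)² / E
  hairy-stemmed: (477 − 455.5)² / 455.5 = 1.0148
  smooth-stemmed: (434 − 455.5)² / 455.5 = 1.0148
χ² = 1.0148 + 1.0148 = 2.0296 ≈ 2.030
Degrees of freedom = 2 − 1 = 1; critical value at α = 0.05 is 3.841.
Since 2.030 < 3.841, we fail to reject the null hypothesis — the data are consistent with the 1:1 ratio.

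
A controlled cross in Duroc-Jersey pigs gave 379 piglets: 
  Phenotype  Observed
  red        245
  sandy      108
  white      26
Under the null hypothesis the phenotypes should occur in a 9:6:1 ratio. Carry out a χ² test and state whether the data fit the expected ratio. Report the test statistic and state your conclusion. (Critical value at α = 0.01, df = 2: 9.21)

13.167; not consistent

Under the 9:6:1 hypothesis (Σ ratio = 16, N = 379):
  red: 379 × 9/16 = 213.1875
  sandy: 379 × 6/16 = 142.125
  white: 379 × 1/16 = 23.6875
χ² = Σ (O − E)² / E
  red: (245 − 213.1875)² / 213.1875 = 4.7472
  sandy: (108 − 142.125)² / 142.125 = 8.1936
  white: (26 − 23.6875)² / 23.6875 = 0.2258
χ² = 4.7472 + 8.1936 + 0.2258 = 13.1666 ≈ 13.167
Degrees of freedom = 3 − 1 = 2; critical value at α = 0.01 is 9.21.
Since 13.167 > 9.21, we reject the null hypothesis — the data do not fit the 9:6:1 ratio.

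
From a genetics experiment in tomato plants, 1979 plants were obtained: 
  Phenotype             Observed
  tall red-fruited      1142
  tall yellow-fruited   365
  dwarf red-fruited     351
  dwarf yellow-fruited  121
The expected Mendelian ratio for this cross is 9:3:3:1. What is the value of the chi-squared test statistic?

The 9:3:3:1 ratio has 16 parts, so with N = 1979 the expected counts are:
  tall red-fruited: 1979 × 9/16 = 1113.1875
  tall yellow-fruited: 1979 × 3/16 = 371.0625
  dwarf red-fruited: 1979 × 3/16 = 371.0625
  dwarf yellow-fruited: 1979 × 1/16 = 123.6875
χ² = Σ (O − E)² / E
  tall red-fruited: (1142 − 1113.1875)² / 1113.1875 = 0.7458
  tall yellow-fruited: (365 − 371.0625)² / 371.0625 = 0.0991
  dwarf red-fruited: (351 − 371.0625)² / 371.0625 = 1.0847
  dwarf yellow-fruited: (121 − 123.6875)² / 123.6875 = 0.0584
χ² = 0.7458 + 0.0991 + 1.0847 + 0.0584 = 1.988

1.988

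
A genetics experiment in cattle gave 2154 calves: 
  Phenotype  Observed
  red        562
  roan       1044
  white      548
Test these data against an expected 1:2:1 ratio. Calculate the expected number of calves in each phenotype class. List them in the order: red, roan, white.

Total ratio parts = 4. Expected numbers out of 2154:
  red: 2154 × 1/4 = 538.5
  roan: 2154 × 2/4 = 1077
  white: 2154 × 1/4 = 538.5

538.5, 1077, 538.5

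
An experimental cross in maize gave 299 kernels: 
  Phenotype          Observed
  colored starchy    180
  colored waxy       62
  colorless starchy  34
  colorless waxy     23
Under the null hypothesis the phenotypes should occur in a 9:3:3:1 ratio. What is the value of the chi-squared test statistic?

11.136

Total ratio parts = 16. Expected numbers out of 299:
  colored starchy: 299 × 9/16 = 168.1875
  colored waxy: 299 × 3/16 = 56.0625
  colorless starchy: 299 × 3/16 = 56.0625
  colorless waxy: 299 × 1/16 = 18.6875
χ² = Σ (O − E)² / E
  colored starchy: (180 − 168.1875)² / 168.1875 = 0.8296
  colored waxy: (62 − 56.0625)² / 56.0625 = 0.6288
  colorless starchy: (34 − 56.0625)² / 56.0625 = 8.6823
  colorless waxy: (23 − 18.6875)² / 18.6875 = 0.9952
χ² = 0.8296 + 0.6288 + 8.6823 + 0.9952 = 11.1359 ≈ 11.136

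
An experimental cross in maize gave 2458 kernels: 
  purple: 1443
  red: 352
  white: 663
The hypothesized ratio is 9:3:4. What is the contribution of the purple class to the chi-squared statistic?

2.636

The 9:3:4 ratio has 16 parts, so with N = 2458 the expected counts are:
  purple: 2458 × 9/16 = 1382.625
  red: 2458 × 3/16 = 460.875
  white: 2458 × 4/16 = 614.5
Contribution of purple: (1443 − 1382.625)² / 1382.625 = 2.6364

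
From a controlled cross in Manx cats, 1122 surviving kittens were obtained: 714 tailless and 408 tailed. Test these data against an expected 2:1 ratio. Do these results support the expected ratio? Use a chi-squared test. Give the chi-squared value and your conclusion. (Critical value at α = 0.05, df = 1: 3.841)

Total ratio parts = 3. Expected numbers out of 1122:
  tailless: 1122 × 2/3 = 748
  tailed: 1122 × 1/3 = 374
χ² = Σ (O − E)² / E
  tailless: (714 − 748)² / 748 = 1.5455
  tailed: (408 − 374)² / 374 = 3.0909
χ² = 1.5455 + 3.0909 = 4.6364 ≈ 4.636
Degrees of freedom = 2 − 1 = 1; critical value at α = 0.05 is 3.841.
Since 4.636 > 3.841, we reject the null hypothesis — the data do not fit the 2:1 ratio.

4.636; not consistent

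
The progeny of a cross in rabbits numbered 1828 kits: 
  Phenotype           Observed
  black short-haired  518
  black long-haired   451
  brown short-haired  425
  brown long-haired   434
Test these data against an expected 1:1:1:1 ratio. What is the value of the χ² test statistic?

Expected counts for N = 1828 under a 1:1:1:1 ratio (total parts = 4):
  black short-haired: 1828 × 1/4 = 457
  black long-haired: 1828 × 1/4 = 457
  brown short-haired: 1828 × 1/4 = 457
  brown long-haired: 1828 × 1/4 = 457
χ² = Σ (O − E)² / E
  black short-haired: (518 − 457)² / 457 = 8.1422
  black long-haired: (451 − 457)² / 457 = 0.0788
  brown short-haired: (425 − 457)² / 457 = 2.2407
  brown long-haired: (434 − 457)² / 457 = 1.1575
χ² = 8.1422 + 0.0788 + 2.2407 + 1.1575 = 11.6192 ≈ 11.619

11.619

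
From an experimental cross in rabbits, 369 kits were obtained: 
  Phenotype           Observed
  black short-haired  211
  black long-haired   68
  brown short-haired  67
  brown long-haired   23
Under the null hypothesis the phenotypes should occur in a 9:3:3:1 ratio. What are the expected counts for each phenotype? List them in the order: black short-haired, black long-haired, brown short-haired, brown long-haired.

207.5625, 69.1875, 69.1875, 23.0625

Under the 9:3:3:1 hypothesis (Σ ratio = 16, N = 369):
  black short-haired: 369 × 9/16 = 207.5625
  black long-haired: 369 × 3/16 = 69.1875
  brown short-haired: 369 × 3/16 = 69.1875
  brown long-haired: 369 × 1/16 = 23.0625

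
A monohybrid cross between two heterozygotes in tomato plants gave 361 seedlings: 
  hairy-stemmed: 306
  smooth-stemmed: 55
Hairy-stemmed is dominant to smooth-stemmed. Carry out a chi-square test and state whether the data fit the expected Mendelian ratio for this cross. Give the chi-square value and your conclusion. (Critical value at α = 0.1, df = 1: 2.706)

For a monohybrid cross between heterozygotes with complete dominance, the expected phenotypic ratio is 3:1.
The 3:1 ratio has 4 parts, so with N = 361 the expected counts are:
  hairy-stemmed: 361 × 3/4 = 270.75
  smooth-stemmed: 361 × 1/4 = 90.25
χ² = Σ (O − E)² / E
  hairy-stemmed: (306 − 270.75)² / 270.75 = 4.5893
  smooth-stemmed: (55 − 90.25)² / 90.25 = 13.7680
χ² = 4.5893 + 13.7680 = 18.3573 ≈ 18.357
Degrees of freedom = 2 − 1 = 1; critical value at α = 0.1 is 2.706.
Since 18.357 > 2.706, we reject the null hypothesis — the data do not fit the 3:1 ratio.

18.357; not consistent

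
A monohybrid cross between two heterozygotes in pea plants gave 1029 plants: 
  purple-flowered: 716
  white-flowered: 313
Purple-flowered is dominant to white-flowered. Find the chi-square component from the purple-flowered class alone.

For a monohybrid cross between heterozygotes with complete dominance, the expected phenotypic ratio is 3:1.
Expected counts for N = 1029 under a 3:1 ratio (total parts = 4):
  purple-flowered: 1029 × 3/4 = 771.75
  white-flowered: 1029 × 1/4 = 257.25
Contribution of purple-flowered: (716 − 771.75)² / 771.75 = 4.0273

4.027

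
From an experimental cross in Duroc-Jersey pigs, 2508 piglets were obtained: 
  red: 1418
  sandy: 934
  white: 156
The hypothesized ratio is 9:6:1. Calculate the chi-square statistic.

Expected counts for N = 2508 under a 9:6:1 ratio (total parts = 16):
  red: 2508 × 9/16 = 1410.75
  sandy: 2508 × 6/16 = 940.5
  white: 2508 × 1/16 = 156.75
χ² = Σ (O − E)² / E
  red: (1418 − 1410.75)² / 1410.75 = 0.0373
  sandy: (934 − 940.5)² / 940.5 = 0.0449
  white: (156 − 156.75)² / 156.75 = 0.0036
χ² = 0.0373 + 0.0449 + 0.0036 = 0.0858 ≈ 0.086

0.086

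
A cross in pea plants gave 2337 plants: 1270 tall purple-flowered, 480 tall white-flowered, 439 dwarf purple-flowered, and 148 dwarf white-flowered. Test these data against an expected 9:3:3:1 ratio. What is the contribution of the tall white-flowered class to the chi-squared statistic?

3.990

Under the 9:3:3:1 hypothesis (Σ ratio = 16, N = 2337):
  tall purple-flowered: 2337 × 9/16 = 1314.5625
  tall white-flowered: 2337 × 3/16 = 438.1875
  dwarf purple-flowered: 2337 × 3/16 = 438.1875
  dwarf white-flowered: 2337 × 1/16 = 146.0625
Contribution of tall white-flowered: (480 − 438.1875)² / 438.1875 = 3.9898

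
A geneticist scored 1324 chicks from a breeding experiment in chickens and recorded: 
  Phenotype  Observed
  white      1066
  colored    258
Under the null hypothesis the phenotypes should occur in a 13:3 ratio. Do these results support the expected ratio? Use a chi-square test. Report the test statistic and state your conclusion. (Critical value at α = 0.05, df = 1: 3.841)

The 13:3 ratio has 16 parts, so with N = 1324 the expected counts are:
  white: 1324 × 13/16 = 1075.75
  colored: 1324 × 3/16 = 248.25
χ² = Σ (O − E)² / E
  white: (1066 − 1075.75)² / 1075.75 = 0.0884
  colored: (258 − 248.25)² / 248.25 = 0.3829
χ² = 0.0884 + 0.3829 = 0.4713 ≈ 0.471
Degrees of freedom = 2 − 1 = 1; critical value at α = 0.05 is 3.841.
Since 0.471 < 3.841, we fail to reject the null hypothesis — the data are consistent with the 13:3 ratio.

0.471; consistent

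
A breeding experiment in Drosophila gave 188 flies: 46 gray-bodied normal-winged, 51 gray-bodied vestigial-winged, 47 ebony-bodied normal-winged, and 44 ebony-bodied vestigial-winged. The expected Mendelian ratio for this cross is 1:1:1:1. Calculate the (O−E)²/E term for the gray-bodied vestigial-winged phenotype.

0.340

The 1:1:1:1 ratio has 4 parts, so with N = 188 the expected counts are:
  gray-bodied normal-winged: 188 × 1/4 = 47
  gray-bodied vestigial-winged: 188 × 1/4 = 47
  ebony-bodied normal-winged: 188 × 1/4 = 47
  ebony-bodied vestigial-winged: 188 × 1/4 = 47
Contribution of gray-bodied vestigial-winged: (51 − 47)² / 47 = 0.3404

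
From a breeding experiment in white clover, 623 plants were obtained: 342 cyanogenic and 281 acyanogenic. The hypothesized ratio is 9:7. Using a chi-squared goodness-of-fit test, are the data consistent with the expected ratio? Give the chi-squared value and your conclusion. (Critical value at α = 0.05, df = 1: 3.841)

Total ratio parts = 16. Expected numbers out of 623:
  cyanogenic: 623 × 9/16 = 350.4375
  acyanogenic: 623 × 7/16 = 272.5625
χ² = Σ (O − E)² / E
  cyanogenic: (342 − 350.4375)² / 350.4375 = 0.2032
  acyanogenic: (281 − 272.5625)² / 272.5625 = 0.2612
χ² = 0.2032 + 0.2612 = 0.4644 ≈ 0.464
Degrees of freedom = 2 − 1 = 1; critical value at α = 0.05 is 3.841.
Since 0.464 < 3.841, we fail to reject the null hypothesis — the data are consistent with the 9:7 ratio.

0.464; consistent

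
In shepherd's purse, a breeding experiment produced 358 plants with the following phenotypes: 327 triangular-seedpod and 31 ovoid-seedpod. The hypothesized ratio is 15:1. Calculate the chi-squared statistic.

Under the 15:1 hypothesis (Σ ratio = 16, N = 358):
  triangular-seedpod: 358 × 15/16 = 335.625
  ovoid-seedpod: 358 × 1/16 = 22.375
χ² = Σ (O − E)² / E
  triangular-seedpod: (327 − 335.625)² / 335.625 = 0.2216
  ovoid-seedpod: (31 − 22.375)² / 22.375 = 3.3247
χ² = 0.2216 + 3.3247 = 3.5463 ≈ 3.546

3.546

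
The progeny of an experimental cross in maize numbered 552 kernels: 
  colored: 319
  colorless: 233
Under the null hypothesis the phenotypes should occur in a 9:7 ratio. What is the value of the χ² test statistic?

0.532

Under the 9:7 hypothesis (Σ ratio = 16, N = 552):
  colored: 552 × 9/16 = 310.5
  colorless: 552 × 7/16 = 241.5
χ² = Σ (O − E)² / E
  colored: (319 − 310.5)² / 310.5 = 0.2327
  colorless: (233 − 241.5)² / 241.5 = 0.2992
χ² = 0.2327 + 0.2992 = 0.5319 ≈ 0.532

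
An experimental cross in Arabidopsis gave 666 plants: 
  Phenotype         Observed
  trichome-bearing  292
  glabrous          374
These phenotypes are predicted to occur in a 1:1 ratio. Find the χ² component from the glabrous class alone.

Expected counts for N = 666 under a 1:1 ratio (total parts = 2):
  trichome-bearing: 666 × 1/2 = 333
  glabrous: 666 × 1/2 = 333
Contribution of glabrous: (374 − 333)² / 333 = 5.0480

5.048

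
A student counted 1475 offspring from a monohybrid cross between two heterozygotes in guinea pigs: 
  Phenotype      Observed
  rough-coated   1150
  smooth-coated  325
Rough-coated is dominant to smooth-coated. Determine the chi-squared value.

6.921

For a monohybrid cross between heterozygotes with complete dominance, the expected phenotypic ratio is 3:1.
Expected counts for N = 1475 under a 3:1 ratio (total parts = 4):
  rough-coated: 1475 × 3/4 = 1106.25
  smooth-coated: 1475 × 1/4 = 368.75
χ² = Σ (O − E)² / E
  rough-coated: (1150 − 1106.25)² / 1106.25 = 1.7302
  smooth-coated: (325 − 368.75)² / 368.75 = 5.1907
χ² = 1.7302 + 5.1907 = 6.9209 ≈ 6.921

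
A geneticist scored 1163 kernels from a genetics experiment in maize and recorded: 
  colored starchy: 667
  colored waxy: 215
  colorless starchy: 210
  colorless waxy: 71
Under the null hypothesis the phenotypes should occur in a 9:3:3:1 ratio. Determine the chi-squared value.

0.631

Under the 9:3:3:1 hypothesis (Σ ratio = 16, N = 1163):
  colored starchy: 1163 × 9/16 = 654.1875
  colored waxy: 1163 × 3/16 = 218.0625
  colorless starchy: 1163 × 3/16 = 218.0625
  colorless waxy: 1163 × 1/16 = 72.6875
χ² = Σ (O − E)² / E
  colored starchy: (667 − 654.1875)² / 654.1875 = 0.2509
  colored waxy: (215 − 218.0625)² / 218.0625 = 0.0430
  colorless starchy: (210 − 218.0625)² / 218.0625 = 0.2981
  colorless waxy: (71 − 72.6875)² / 72.6875 = 0.0392
χ² = 0.2509 + 0.0430 + 0.2981 + 0.0392 = 0.6312 ≈ 0.631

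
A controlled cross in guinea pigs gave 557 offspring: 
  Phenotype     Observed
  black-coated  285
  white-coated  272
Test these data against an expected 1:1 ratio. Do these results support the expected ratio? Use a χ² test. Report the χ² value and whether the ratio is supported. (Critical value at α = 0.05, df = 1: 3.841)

0.303; consistent

Under the 1:1 hypothesis (Σ ratio = 2, N = 557):
  black-coated: 557 × 1/2 = 278.5
  white-coated: 557 × 1/2 = 278.5
χ² = Σ (O − E)² / E
  black-coated: (285 − 278.5)² / 278.5 = 0.1517
  white-coated: (272 − 278.5)² / 278.5 = 0.1517
χ² = 0.1517 + 0.1517 = 0.3034 ≈ 0.303
Degrees of freedom = 2 − 1 = 1; critical value at α = 0.05 is 3.841.
Since 0.303 < 3.841, we fail to reject the null hypothesis — the data are consistent with the 1:1 ratio.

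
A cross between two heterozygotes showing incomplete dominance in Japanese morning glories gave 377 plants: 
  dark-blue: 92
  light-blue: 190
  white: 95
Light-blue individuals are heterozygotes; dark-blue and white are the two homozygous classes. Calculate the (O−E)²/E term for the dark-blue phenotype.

0.054

With incomplete dominance, a heterozygote × heterozygote cross gives a 1:2:1 phenotypic ratio.
Under the 1:2:1 hypothesis (Σ ratio = 4, N = 377):
  dark-blue: 377 × 1/4 = 94.25
  light-blue: 377 × 2/4 = 188.5
  white: 377 × 1/4 = 94.25
Contribution of dark-blue: (92 − 94.25)² / 94.25 = 0.0537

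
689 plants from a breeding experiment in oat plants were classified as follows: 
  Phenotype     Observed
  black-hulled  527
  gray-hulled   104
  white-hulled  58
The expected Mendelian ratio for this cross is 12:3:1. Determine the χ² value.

Under the 12:3:1 hypothesis (Σ ratio = 16, N = 689):
  black-hulled: 689 × 12/16 = 516.75
  gray-hulled: 689 × 3/16 = 129.1875
  white-hulled: 689 × 1/16 = 43.0625
χ² = Σ (O − E)² / E
  black-hulled: (527 − 516.75)² / 516.75 = 0.2033
  gray-hulled: (104 − 129.1875)² / 129.1875 = 4.9108
  white-hulled: (58 − 43.0625)² / 43.0625 = 5.1815
χ² = 0.2033 + 4.9108 + 5.1815 = 10.2956 ≈ 10.296

10.296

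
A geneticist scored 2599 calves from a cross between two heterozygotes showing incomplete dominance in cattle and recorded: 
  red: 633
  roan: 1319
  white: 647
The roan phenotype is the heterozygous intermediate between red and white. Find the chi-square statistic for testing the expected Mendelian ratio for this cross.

With incomplete dominance, a heterozygote × heterozygote cross gives a 1:2:1 phenotypic ratio.
Expected counts for N = 2599 under a 1:2:1 ratio (total parts = 4):
  red: 2599 × 1/4 = 649.75
  roan: 2599 × 2/4 = 1299.5
  white: 2599 × 1/4 = 649.75
χ² = Σ (O − E)² / E
  red: (633 − 649.75)² / 649.75 = 0.4318
  roan: (1319 − 1299.5)² / 1299.5 = 0.2926
  white: (647 − 649.75)² / 649.75 = 0.0116
χ² = 0.4318 + 0.2926 + 0.0116 = 0.736

0.736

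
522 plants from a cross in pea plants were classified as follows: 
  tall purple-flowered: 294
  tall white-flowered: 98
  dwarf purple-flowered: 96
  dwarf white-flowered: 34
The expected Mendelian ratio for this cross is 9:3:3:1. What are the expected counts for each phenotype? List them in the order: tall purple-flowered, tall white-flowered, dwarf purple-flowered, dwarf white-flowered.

293.625, 97.875, 97.875, 32.625

The 9:3:3:1 ratio has 16 parts, so with N = 522 the expected counts are:
  tall purple-flowered: 522 × 9/16 = 293.625
  tall white-flowered: 522 × 3/16 = 97.875
  dwarf purple-flowered: 522 × 3/16 = 97.875
  dwarf white-flowered: 522 × 1/16 = 32.625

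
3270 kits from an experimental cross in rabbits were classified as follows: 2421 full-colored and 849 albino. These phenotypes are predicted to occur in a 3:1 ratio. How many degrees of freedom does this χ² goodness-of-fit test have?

1

A goodness-of-fit test with 2 phenotype classes has df = 2 − 1 = 1.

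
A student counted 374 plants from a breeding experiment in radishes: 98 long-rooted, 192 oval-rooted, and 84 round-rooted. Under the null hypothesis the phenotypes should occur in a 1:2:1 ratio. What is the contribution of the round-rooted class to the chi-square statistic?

0.965

The 1:2:1 ratio has 4 parts, so with N = 374 the expected counts are:
  long-rooted: 374 × 1/4 = 93.5
  oval-rooted: 374 × 2/4 = 187
  round-rooted: 374 × 1/4 = 93.5
Contribution of round-rooted: (84 − 93.5)² / 93.5 = 0.9652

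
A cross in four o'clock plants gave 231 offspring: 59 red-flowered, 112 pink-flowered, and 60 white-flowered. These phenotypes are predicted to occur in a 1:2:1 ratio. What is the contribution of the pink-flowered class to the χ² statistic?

0.106

Under the 1:2:1 hypothesis (Σ ratio = 4, N = 231):
  red-flowered: 231 × 1/4 = 57.75
  pink-flowered: 231 × 2/4 = 115.5
  white-flowered: 231 × 1/4 = 57.75
Contribution of pink-flowered: (112 − 115.5)² / 115.5 = 0.1061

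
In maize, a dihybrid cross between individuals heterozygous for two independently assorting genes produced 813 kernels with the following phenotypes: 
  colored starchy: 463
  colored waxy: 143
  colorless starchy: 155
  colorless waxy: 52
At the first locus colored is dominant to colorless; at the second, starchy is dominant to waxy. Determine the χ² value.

A dihybrid F₂ with independent assortment and complete dominance at both loci gives a 9:3:3:1 phenotypic ratio.
Total ratio parts = 16. Expected numbers out of 813:
  colored starchy: 813 × 9/16 = 457.3125
  colored waxy: 813 × 3/16 = 152.4375
  colorless starchy: 813 × 3/16 = 152.4375
  colorless waxy: 813 × 1/16 = 50.8125
χ² = Σ (O − E)² / E
  colored starchy: (463 − 457.3125)² / 457.3125 = 0.0707
  colored waxy: (143 − 152.4375)² / 152.4375 = 0.5843
  colorless starchy: (155 − 152.4375)² / 152.4375 = 0.0431
  colorless waxy: (52 − 50.8125)² / 50.8125 = 0.0278
χ² = 0.0707 + 0.5843 + 0.0431 + 0.0278 = 0.7259 ≈ 0.726

0.726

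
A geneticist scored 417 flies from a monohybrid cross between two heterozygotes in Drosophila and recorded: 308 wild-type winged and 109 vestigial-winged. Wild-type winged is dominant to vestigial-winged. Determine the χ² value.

For a monohybrid cross between heterozygotes with complete dominance, the expected phenotypic ratio is 3:1.
Under the 3:1 hypothesis (Σ ratio = 4, N = 417):
  wild-type winged: 417 × 3/4 = 312.75
  vestigial-winged: 417 × 1/4 = 104.25
χ² = Σ (O − E)² / E
  wild-type winged: (308 − 312.75)² / 312.75 = 0.0721
  vestigial-winged: (109 − 104.25)² / 104.25 = 0.2164
χ² = 0.0721 + 0.2164 = 0.2885 ≈ 0.289

0.289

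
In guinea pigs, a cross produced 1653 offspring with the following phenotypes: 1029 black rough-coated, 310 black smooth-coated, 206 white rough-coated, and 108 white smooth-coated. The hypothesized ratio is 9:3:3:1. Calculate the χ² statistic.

Under the 9:3:3:1 hypothesis (Σ ratio = 16, N = 1653):
  black rough-coated: 1653 × 9/16 = 929.8125
  black smooth-coated: 1653 × 3/16 = 309.9375
  white rough-coated: 1653 × 3/16 = 309.9375
  white smooth-coated: 1653 × 1/16 = 103.3125
χ² = Σ (O − E)² / E
  black rough-coated: (1029 − 929.8125)² / 929.8125 = 10.5808
  black smooth-coated: (310 − 309.9375)² / 309.9375 = 0.0000
  white rough-coated: (206 − 309.9375)² / 309.9375 = 34.8554
  white smooth-coated: (108 − 103.3125)² / 103.3125 = 0.2127
χ² = 10.5808 + 0.0000 + 34.8554 + 0.2127 = 45.6489 ≈ 45.649

45.649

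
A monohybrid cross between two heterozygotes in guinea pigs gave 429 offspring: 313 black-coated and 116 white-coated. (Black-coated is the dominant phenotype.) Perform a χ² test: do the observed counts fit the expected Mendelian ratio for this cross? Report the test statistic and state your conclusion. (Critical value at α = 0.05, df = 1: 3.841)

For a monohybrid cross between heterozygotes with complete dominance, the expected phenotypic ratio is 3:1.
Total ratio parts = 4. Expected numbers out of 429:
  black-coated: 429 × 3/4 = 321.75
  white-coated: 429 × 1/4 = 107.25
χ² = Σ (O − E)² / E
  black-coated: (313 − 321.75)² / 321.75 = 0.2380
  white-coated: (116 − 107.25)² / 107.25 = 0.7139
χ² = 0.2380 + 0.7139 = 0.9519 ≈ 0.952
Degrees of freedom = 2 − 1 = 1; critical value at α = 0.05 is 3.841.
Since 0.952 < 3.841, we fail to reject the null hypothesis — the data are consistent with the 3:1 ratio.

0.952; consistent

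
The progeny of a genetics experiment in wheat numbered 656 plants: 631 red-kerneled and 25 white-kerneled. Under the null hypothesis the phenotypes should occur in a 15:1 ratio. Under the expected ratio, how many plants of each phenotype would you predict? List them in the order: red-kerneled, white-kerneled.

615, 41

Expected counts for N = 656 under a 15:1 ratio (total parts = 16):
  red-kerneled: 656 × 15/16 = 615
  white-kerneled: 656 × 1/16 = 41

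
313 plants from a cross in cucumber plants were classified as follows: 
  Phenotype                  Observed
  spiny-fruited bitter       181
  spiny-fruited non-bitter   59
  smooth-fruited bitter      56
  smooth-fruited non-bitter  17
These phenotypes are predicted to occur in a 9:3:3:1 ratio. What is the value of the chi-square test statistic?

0.599

The 9:3:3:1 ratio has 16 parts, so with N = 313 the expected counts are:
  spiny-fruited bitter: 313 × 9/16 = 176.0625
  spiny-fruited non-bitter: 313 × 3/16 = 58.6875
  smooth-fruited bitter: 313 × 3/16 = 58.6875
  smooth-fruited non-bitter: 313 × 1/16 = 19.5625
χ² = Σ (O − E)² / E
  spiny-fruited bitter: (181 − 176.0625)² / 176.0625 = 0.1385
  spiny-fruited non-bitter: (59 − 58.6875)² / 58.6875 = 0.0017
  smooth-fruited bitter: (56 − 58.6875)² / 58.6875 = 0.1231
  smooth-fruited non-bitter: (17 − 19.5625)² / 19.5625 = 0.3357
χ² = 0.1385 + 0.0017 + 0.1231 + 0.3357 = 0.599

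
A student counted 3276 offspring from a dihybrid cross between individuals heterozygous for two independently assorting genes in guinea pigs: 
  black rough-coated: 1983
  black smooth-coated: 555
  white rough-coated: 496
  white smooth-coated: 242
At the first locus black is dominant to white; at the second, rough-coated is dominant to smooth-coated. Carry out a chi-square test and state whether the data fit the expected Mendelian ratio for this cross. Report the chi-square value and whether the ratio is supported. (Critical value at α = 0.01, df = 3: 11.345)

45.931; not consistent

A dihybrid F₂ with independent assortment and complete dominance at both loci gives a 9:3:3:1 phenotypic ratio.
Expected counts for N = 3276 under a 9:3:3:1 ratio (total parts = 16):
  black rough-coated: 3276 × 9/16 = 1842.75
  black smooth-coated: 3276 × 3/16 = 614.25
  white rough-coated: 3276 × 3/16 = 614.25
  white smooth-coated: 3276 × 1/16 = 204.75
χ² = Σ (O − E)² / E
  black rough-coated: (1983 − 1842.75)² / 1842.75 = 10.6743
  black smooth-coated: (555 − 614.25)² / 614.25 = 5.7152
  white rough-coated: (496 − 614.25)² / 614.25 = 22.7644
  white smooth-coated: (242 − 204.75)² / 204.75 = 6.7769
χ² = 10.6743 + 5.7152 + 22.7644 + 6.7769 = 45.9308 ≈ 45.931
Degrees of freedom = 4 − 1 = 3; critical value at α = 0.01 is 11.345.
Since 45.931 > 11.345, we reject the null hypothesis — the data do not fit the 9:3:3:1 ratio.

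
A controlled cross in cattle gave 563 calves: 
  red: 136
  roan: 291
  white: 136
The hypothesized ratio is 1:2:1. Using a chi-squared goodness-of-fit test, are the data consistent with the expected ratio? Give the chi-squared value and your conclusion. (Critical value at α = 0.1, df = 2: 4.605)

0.641; consistent

Total ratio parts = 4. Expected numbers out of 563:
  red: 563 × 1/4 = 140.75
  roan: 563 × 2/4 = 281.5
  white: 563 × 1/4 = 140.75
χ² = Σ (O − E)² / E
  red: (136 − 140.75)² / 140.75 = 0.1603
  roan: (291 − 281.5)² / 281.5 = 0.3206
  white: (136 − 140.75)² / 140.75 = 0.1603
χ² = 0.1603 + 0.3206 + 0.1603 = 0.6412 ≈ 0.641
Degrees of freedom = 3 − 1 = 2; critical value at α = 0.1 is 4.605.
Since 0.641 < 4.605, we fail to reject the null hypothesis — the data are consistent with the 1:2:1 ratio.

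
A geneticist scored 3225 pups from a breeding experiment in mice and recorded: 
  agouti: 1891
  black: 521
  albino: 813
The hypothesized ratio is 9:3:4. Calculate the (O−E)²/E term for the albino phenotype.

The 9:3:4 ratio has 16 parts, so with N = 3225 the expected counts are:
  agouti: 3225 × 9/16 = 1814.0625
  black: 3225 × 3/16 = 604.6875
  albino: 3225 × 4/16 = 806.25
Contribution of albino: (813 − 806.25)² / 806.25 = 0.0565

0.057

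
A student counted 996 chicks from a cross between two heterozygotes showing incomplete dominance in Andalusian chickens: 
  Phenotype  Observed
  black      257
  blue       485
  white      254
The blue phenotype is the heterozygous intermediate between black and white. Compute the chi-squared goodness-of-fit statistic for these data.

With incomplete dominance, a heterozygote × heterozygote cross gives a 1:2:1 phenotypic ratio.
Expected counts for N = 996 under a 1:2:1 ratio (total parts = 4):
  black: 996 × 1/4 = 249
  blue: 996 × 2/4 = 498
  white: 996 × 1/4 = 249
χ² = Σ (O − E)² / E
  black: (257 − 249)² / 249 = 0.2570
  blue: (485 − 498)² / 498 = 0.3394
  white: (254 − 249)² / 249 = 0.1004
χ² = 0.2570 + 0.3394 + 0.1004 = 0.6968 ≈ 0.697

0.697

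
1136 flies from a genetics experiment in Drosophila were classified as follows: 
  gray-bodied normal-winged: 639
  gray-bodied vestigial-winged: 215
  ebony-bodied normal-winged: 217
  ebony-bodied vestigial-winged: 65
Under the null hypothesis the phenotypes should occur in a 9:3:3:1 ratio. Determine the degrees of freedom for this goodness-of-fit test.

3

A goodness-of-fit test with 4 phenotype classes has df = 4 − 1 = 3.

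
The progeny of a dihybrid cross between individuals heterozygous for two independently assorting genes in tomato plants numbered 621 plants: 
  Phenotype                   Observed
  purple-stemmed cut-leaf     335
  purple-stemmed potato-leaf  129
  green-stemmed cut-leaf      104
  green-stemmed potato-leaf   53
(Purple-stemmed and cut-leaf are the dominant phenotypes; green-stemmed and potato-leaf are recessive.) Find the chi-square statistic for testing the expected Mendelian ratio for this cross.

8.456

A dihybrid F₂ with independent assortment and complete dominance at both loci gives a 9:3:3:1 phenotypic ratio.
Under the 9:3:3:1 hypothesis (Σ ratio = 16, N = 621):
  purple-stemmed cut-leaf: 621 × 9/16 = 349.3125
  purple-stemmed potato-leaf: 621 × 3/16 = 116.4375
  green-stemmed cut-leaf: 621 × 3/16 = 116.4375
  green-stemmed potato-leaf: 621 × 1/16 = 38.8125
χ² = Σ (O − E)² / E
  purple-stemmed cut-leaf: (335 − 349.3125)² / 349.3125 = 0.5864
  purple-stemmed potato-leaf: (129 − 116.4375)² / 116.4375 = 1.3554
  green-stemmed cut-leaf: (104 − 116.4375)² / 116.4375 = 1.3285
  green-stemmed potato-leaf: (53 − 38.8125)² / 38.8125 = 5.1861
χ² = 0.5864 + 1.3554 + 1.3285 + 5.1861 = 8.4564 ≈ 8.456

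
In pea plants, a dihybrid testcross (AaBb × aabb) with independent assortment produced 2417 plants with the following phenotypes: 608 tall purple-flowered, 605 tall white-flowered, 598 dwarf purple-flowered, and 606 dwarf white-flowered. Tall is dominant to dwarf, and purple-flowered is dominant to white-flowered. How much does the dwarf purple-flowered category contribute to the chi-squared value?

0.065

A dihybrid testcross with independent assortment gives a 1:1:1:1 ratio.
The 1:1:1:1 ratio has 4 parts, so with N = 2417 the expected counts are:
  tall purple-flowered: 2417 × 1/4 = 604.25
  tall white-flowered: 2417 × 1/4 = 604.25
  dwarf purple-flowered: 2417 × 1/4 = 604.25
  dwarf white-flowered: 2417 × 1/4 = 604.25
Contribution of dwarf purple-flowered: (598 − 604.25)² / 604.25 = 0.0646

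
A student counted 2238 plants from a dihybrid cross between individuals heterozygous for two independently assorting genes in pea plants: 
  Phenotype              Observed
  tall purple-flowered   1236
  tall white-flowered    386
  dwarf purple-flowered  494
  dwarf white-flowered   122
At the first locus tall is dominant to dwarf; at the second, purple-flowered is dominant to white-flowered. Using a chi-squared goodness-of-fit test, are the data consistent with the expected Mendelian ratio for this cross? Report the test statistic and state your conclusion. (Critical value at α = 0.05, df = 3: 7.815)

A dihybrid F₂ with independent assortment and complete dominance at both loci gives a 9:3:3:1 phenotypic ratio.
Under the 9:3:3:1 hypothesis (Σ ratio = 16, N = 2238):
  tall purple-flowered: 2238 × 9/16 = 1258.875
  tall white-flowered: 2238 × 3/16 = 419.625
  dwarf purple-flowered: 2238 × 3/16 = 419.625
  dwarf white-flowered: 2238 × 1/16 = 139.875
χ² = Σ (O − E)² / E
  tall purple-flowered: (1236 − 1258.875)² / 1258.875 = 0.4157
  tall white-flowered: (386 − 419.625)² / 419.625 = 2.6944
  dwarf purple-flowered: (494 − 419.625)² / 419.625 = 13.1823
  dwarf white-flowered: (122 − 139.875)² / 139.875 = 2.2843
χ² = 0.4157 + 2.6944 + 13.1823 + 2.2843 = 18.5767 ≈ 18.577
Degrees of freedom = 4 − 1 = 3; critical value at α = 0.05 is 7.815.
Since 18.577 > 7.815, we reject the null hypothesis — the data do not fit the 9:3:3:1 ratio.

18.577; not consistent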